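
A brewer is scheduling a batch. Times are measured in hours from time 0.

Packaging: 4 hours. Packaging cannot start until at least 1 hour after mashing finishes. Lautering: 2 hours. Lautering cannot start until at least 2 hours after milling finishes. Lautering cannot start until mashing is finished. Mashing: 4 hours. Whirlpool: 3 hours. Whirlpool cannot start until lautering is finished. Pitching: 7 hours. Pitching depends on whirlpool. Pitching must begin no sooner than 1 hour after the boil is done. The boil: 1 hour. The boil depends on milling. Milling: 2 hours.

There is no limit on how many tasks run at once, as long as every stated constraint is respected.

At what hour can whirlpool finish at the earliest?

9

Mashing has no prerequisites, so it starts at hour 0 and finishes at hour 4.
Milling can start immediately at hour 0; it finishes at hour 2.
Lautering needs all of milling (finishes hour 2, plus 2-hour gap → hour 4); mashing (finishes hour 4). That puts its earliest start at hour 4; it finishes at 4 + 2 = hour 6.
After lautering (finishes hour 6), whirlpool can start at hour 6 and finishes at hour 9.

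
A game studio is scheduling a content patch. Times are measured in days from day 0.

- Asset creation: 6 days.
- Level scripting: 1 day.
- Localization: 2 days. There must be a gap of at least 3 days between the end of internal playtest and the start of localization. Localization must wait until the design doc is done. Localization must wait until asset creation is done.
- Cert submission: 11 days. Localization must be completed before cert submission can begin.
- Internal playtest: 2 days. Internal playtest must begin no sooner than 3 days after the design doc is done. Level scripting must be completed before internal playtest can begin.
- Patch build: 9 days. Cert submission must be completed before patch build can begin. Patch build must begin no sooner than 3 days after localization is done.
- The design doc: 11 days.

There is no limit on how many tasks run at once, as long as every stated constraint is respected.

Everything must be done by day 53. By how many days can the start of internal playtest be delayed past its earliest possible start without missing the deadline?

12

Level scripting has no prerequisites, so it starts at day 0 and finishes at day 1.
The design doc can start immediately at day 0; it finishes at day 11.
Internal playtest cannot start until the design doc (finishes day 11, plus 3-day gap → day 14); level scripting (finishes day 1). The controlling bound is day 14, so internal playtest finishes at 14 + 2 = day 16.

Working backward from the deadline:
Patch build must finish by day 53; it takes 9 days, so it must start by 53 − 9 = day 44.
Since patch build (must start by day 44) depends on it, cert submission must finish by day 44. Backing off its 11-day duration gives a latest start of day 33.
Localization feeds cert submission (must start by day 33); patch build (must start by day 44, minus 3-day gap → day 41). Taking the minimum, localization must finish by day 33 and start by 33 − 2 = day 31.
Since localization (must start by day 31, minus 3-day gap → day 28) depends on it, internal playtest must finish by day 28. Backing off its 2-day duration gives a latest start of day 26.
So internal playtest can start as early as day 14 and as late as day 26, giving 26 − 14 = 12 days of slack.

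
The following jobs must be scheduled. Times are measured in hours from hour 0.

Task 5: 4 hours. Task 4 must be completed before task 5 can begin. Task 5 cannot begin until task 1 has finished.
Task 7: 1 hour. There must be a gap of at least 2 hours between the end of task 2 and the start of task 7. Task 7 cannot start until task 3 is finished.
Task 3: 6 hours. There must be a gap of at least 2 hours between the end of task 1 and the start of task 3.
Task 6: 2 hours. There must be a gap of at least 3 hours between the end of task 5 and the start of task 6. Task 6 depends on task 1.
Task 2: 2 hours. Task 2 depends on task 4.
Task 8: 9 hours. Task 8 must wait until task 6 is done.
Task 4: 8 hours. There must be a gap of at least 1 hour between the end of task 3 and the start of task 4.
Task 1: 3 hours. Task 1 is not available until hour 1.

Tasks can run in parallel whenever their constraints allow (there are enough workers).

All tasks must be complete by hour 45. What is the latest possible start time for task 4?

Task 7 has no dependents, so it just needs to finish by hour 45. Starting by 45 − 1 = hour 44 achieves that.
Task 2 must finish before task 7 (must start by hour 44, minus 2-hour gap → hour 42). With a 2-hour duration, task 2 must start by 42 − 2 = hour 40.
Task 8 must finish by hour 45; it takes 9 hours, so it must start by 45 − 9 = hour 36.
Task 6 must finish before task 8 (must start by hour 36). With a 2-hour duration, task 6 must start by 36 − 2 = hour 34.
Since task 6 (must start by hour 34, minus 3-hour gap → hour 31) depends on it, task 5 must finish by hour 31. Backing off its 4-hour duration gives a latest start of hour 27.
Task 4 feeds task 2 (must start by hour 40); task 5 (must start by hour 27). Taking the minimum, task 4 must finish by hour 27 and start by 27 − 8 = hour 19.

19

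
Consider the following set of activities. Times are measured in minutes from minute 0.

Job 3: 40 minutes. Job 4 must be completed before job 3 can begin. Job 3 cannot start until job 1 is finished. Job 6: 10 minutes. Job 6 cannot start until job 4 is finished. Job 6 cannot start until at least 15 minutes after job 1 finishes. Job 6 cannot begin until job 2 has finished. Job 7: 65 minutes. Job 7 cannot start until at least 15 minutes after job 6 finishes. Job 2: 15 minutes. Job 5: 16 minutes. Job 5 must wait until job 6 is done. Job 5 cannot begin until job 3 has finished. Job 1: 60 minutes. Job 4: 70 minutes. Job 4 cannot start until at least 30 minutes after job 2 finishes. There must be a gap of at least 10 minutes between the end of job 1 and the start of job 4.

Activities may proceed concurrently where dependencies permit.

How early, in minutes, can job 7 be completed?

Job 2 has no prerequisites, so it starts at minute 0 and finishes at minute 15.
Job 1 has no prerequisites, so it starts at minute 0 and finishes at minute 60.
Job 4 has to wait for job 2 (finishes minute 15, plus 30-minute gap → minute 45); job 1 (finishes minute 60, plus 10-minute gap → minute 70). The latest of these is minute 70, so job 4 runs minute 70 to 70 + 70 = minute 140.
Job 6 needs all of job 4 (finishes minute 140); job 1 (finishes minute 60, plus 15-minute gap → minute 75); job 2 (finishes minute 15). That puts its earliest start at minute 140; it finishes at 140 + 10 = minute 150.
Job 7 cannot begin until job 6 (finishes minute 150, plus 15-minute gap → minute 165). It runs from minute 165 to 165 + 65 = minute 230.

230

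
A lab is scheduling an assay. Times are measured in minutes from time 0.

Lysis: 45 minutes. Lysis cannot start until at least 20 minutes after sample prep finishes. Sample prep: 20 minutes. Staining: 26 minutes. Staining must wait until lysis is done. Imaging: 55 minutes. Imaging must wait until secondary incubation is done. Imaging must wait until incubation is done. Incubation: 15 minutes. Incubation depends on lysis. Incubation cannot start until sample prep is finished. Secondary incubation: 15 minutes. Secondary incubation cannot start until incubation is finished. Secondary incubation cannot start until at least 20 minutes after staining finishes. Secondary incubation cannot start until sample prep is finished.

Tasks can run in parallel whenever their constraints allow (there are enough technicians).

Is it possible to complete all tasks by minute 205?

Yes

Sample prep has no prerequisites, so it starts at minute 0 and finishes at minute 20.
Lysis waits on sample prep (finishes minute 20, plus 20-minute gap → minute 40), so it starts at minute 40 and finishes at 40 + 45 = minute 85.
After lysis (finishes minute 85), staining can start at minute 85 and finishes at minute 111.
Incubation needs all of lysis (finishes minute 85); sample prep (finishes minute 20). That puts its earliest start at minute 85; it finishes at 85 + 15 = minute 100.
Secondary incubation cannot start until incubation (finishes minute 100); staining (finishes minute 111, plus 20-minute gap → minute 131); sample prep (finishes minute 20). The controlling bound is minute 131, so secondary incubation finishes at 131 + 15 = minute 146.
Imaging has to wait for secondary incubation (finishes minute 146); incubation (finishes minute 100). The latest of these is minute 146, so imaging runs minute 146 to 146 + 55 = minute 201.
Every task is finished by minute 201, which is no later than the deadline of 205, so the schedule is feasible.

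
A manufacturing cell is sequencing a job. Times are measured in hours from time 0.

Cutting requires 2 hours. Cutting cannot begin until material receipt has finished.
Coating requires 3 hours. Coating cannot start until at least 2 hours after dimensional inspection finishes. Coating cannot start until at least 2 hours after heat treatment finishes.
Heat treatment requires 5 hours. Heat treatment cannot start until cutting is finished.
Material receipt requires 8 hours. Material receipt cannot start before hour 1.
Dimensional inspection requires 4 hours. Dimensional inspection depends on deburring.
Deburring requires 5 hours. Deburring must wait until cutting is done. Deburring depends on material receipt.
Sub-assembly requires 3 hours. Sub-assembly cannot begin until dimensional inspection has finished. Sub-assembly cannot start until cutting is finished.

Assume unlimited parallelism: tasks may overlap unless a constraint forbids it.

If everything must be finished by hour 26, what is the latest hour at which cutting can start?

10

Coating has no dependents, so it just needs to finish by hour 26. Starting by 26 − 3 = hour 23 achieves that.
Sub-assembly has no dependents, so it just needs to finish by hour 26. Starting by 26 − 3 = hour 23 achieves that.
Dimensional inspection feeds coating (must start by hour 23, minus 2-hour gap → hour 21); sub-assembly (must start by hour 23). Taking the minimum, dimensional inspection must finish by hour 21 and start by 21 − 4 = hour 17.
Deburring has to be done before dimensional inspection (must start by hour 17). That means finishing by hour 17, i.e. starting by 17 − 5 = hour 12.
Heat treatment has to be done before coating (must start by hour 23, minus 2-hour gap → hour 21). That means finishing by hour 21, i.e. starting by 21 − 5 = hour 16.
Cutting has several dependents: deburring (must start by hour 12); heat treatment (must start by hour 16); sub-assembly (must start by hour 23). The earliest of those limits is hour 12, so cutting must start by 12 − 2 = hour 10.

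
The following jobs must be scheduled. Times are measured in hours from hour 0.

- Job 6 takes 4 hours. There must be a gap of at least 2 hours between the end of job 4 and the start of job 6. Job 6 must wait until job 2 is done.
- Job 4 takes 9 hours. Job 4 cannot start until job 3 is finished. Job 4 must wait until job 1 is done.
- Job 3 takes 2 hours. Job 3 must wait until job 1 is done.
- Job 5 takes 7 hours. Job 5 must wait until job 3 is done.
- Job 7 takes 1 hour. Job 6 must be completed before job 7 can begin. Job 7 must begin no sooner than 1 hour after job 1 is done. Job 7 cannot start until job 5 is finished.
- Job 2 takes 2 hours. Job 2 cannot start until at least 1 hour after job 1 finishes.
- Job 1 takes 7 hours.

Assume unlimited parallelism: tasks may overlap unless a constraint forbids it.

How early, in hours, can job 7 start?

Nothing blocks job 1, so it runs from hour 0 to hour 7.
Job 3 cannot begin until job 1 (finishes hour 7). It runs from hour 7 to 7 + 2 = hour 9.
Job 5 cannot begin until job 3 (finishes hour 9). It runs from hour 9 to 9 + 7 = hour 16.
Job 4 has to wait for job 3 (finishes hour 9); job 1 (finishes hour 7). The latest of these is hour 9, so job 4 runs hour 9 to 9 + 9 = hour 18.
Job 2 waits on job 1 (finishes hour 7, plus 1-hour gap → hour 8), so it starts at hour 8 and finishes at 8 + 2 = hour 10.
Job 6 cannot start until job 4 (finishes hour 18, plus 2-hour gap → hour 20); job 2 (finishes hour 10). The controlling bound is hour 20, so job 6 finishes at 20 + 4 = hour 24.
Job 7 waits on job 6 (finishes hour 24); job 1 (finishes hour 7, plus 1-hour gap → hour 8); job 5 (finishes hour 16). The latest of these is hour 24, which is the earliest job 7 can start.

24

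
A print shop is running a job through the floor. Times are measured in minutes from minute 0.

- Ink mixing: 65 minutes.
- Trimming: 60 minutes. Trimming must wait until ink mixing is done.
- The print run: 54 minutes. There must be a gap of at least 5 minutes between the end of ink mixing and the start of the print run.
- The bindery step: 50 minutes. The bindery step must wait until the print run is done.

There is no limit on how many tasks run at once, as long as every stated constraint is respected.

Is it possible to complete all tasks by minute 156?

No

Ink mixing can start immediately at minute 0; it finishes at minute 65.
After ink mixing (finishes minute 65), trimming can start at minute 65 and finishes at minute 125.
After ink mixing (finishes minute 65, plus 5-minute gap → minute 70), the print run can start at minute 70 and finishes at minute 124.
The bindery step cannot begin until the print run (finishes minute 124). It runs from minute 124 to 124 + 50 = minute 174.
The earliest everything can be done is minute 174, which is after the deadline of 156, so it is not possible.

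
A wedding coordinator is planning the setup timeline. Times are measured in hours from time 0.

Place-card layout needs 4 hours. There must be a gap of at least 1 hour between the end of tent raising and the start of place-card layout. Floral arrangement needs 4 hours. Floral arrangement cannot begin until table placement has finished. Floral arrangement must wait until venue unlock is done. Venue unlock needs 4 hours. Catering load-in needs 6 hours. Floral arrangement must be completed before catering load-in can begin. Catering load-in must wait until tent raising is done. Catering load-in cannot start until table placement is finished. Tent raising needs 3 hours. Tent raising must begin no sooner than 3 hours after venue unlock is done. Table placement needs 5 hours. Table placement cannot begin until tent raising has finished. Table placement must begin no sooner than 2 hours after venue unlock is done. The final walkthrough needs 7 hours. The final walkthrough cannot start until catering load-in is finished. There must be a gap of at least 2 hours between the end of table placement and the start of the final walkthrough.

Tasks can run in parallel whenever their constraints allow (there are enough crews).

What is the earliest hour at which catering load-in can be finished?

Nothing blocks venue unlock, so it runs from hour 0 to hour 4.
After venue unlock (finishes hour 4, plus 3-hour gap → hour 7), tent raising can start at hour 7 and finishes at hour 10.
Table placement needs all of tent raising (finishes hour 10); venue unlock (finishes hour 4, plus 2-hour gap → hour 6). That puts its earliest start at hour 10; it finishes at 10 + 5 = hour 15.
For floral arrangement: table placement (finishes hour 15); venue unlock (finishes hour 4). Taking the maximum gives a start of hour 15, and it finishes at 15 + 4 = hour 19.
Catering load-in needs all of floral arrangement (finishes hour 19); tent raising (finishes hour 10); table placement (finishes hour 15). That puts its earliest start at hour 19; it finishes at 19 + 6 = hour 25.

25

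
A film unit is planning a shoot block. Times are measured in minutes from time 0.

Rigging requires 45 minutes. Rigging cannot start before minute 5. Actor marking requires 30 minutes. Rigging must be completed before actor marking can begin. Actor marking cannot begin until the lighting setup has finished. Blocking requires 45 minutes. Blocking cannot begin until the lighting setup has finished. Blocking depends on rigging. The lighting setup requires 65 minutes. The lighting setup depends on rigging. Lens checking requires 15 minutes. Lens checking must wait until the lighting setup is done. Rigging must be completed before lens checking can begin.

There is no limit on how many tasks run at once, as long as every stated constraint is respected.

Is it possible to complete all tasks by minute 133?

Rigging cannot begin until its own release at minute 5. It runs from minute 5 to 5 + 45 = minute 50.
After rigging (finishes minute 50), the lighting setup can start at minute 50 and finishes at minute 115.
For actor marking: rigging (finishes minute 50); the lighting setup (finishes minute 115). Taking the maximum gives a start of minute 115, and it finishes at 115 + 30 = minute 145.
For blocking: the lighting setup (finishes minute 115); rigging (finishes minute 50). Taking the maximum gives a start of minute 115, and it finishes at 115 + 45 = minute 160.
Lens checking has to wait for the lighting setup (finishes minute 115); rigging (finishes minute 50). The latest of these is minute 115, so lens checking runs minute 115 to 115 + 15 = minute 130.
The earliest everything can be done is minute 160, which is after the deadline of 133, so it is not possible.

No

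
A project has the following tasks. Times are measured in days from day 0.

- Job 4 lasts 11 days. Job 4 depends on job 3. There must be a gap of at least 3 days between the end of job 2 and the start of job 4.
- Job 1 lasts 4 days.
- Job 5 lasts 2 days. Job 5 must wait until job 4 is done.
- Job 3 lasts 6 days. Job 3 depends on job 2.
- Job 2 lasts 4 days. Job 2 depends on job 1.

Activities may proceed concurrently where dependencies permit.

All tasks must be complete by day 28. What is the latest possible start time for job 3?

9

To finish by day 28, job 5 (duration 2) must start no later than day 26.
Since job 5 (must start by day 26) depends on it, job 4 must finish by day 26. Backing off its 11-day duration gives a latest start of day 15.
Job 3 feeds into job 4 (must start by day 15); so job 3 must finish by day 15 and therefore start by day 9.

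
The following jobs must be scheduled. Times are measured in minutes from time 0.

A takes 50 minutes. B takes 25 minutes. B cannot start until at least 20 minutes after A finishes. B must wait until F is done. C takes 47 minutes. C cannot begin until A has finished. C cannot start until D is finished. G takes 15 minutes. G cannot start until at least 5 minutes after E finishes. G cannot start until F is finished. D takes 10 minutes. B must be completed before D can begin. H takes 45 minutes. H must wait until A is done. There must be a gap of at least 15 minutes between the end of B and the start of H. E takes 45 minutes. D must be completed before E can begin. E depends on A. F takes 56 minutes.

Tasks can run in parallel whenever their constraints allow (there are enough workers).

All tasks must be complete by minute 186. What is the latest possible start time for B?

86

To finish by minute 186, C (duration 47) must start no later than minute 139.
To finish by minute 186, G (duration 15) must start no later than minute 171.
E feeds into G (must start by minute 171, minus 5-minute gap → minute 166); so E must finish by minute 166 and therefore start by minute 121.
D has several dependents: C (must start by minute 139); E (must start by minute 121). The earliest of those limits is minute 121, so D must start by 121 − 10 = minute 111.
H must finish by minute 186; it takes 45 minutes, so it must start by 186 − 45 = minute 141.
B feeds D (must start by minute 111); H (must start by minute 141, minus 15-minute gap → minute 126). Taking the minimum, B must finish by minute 111 and start by 111 − 25 = minute 86.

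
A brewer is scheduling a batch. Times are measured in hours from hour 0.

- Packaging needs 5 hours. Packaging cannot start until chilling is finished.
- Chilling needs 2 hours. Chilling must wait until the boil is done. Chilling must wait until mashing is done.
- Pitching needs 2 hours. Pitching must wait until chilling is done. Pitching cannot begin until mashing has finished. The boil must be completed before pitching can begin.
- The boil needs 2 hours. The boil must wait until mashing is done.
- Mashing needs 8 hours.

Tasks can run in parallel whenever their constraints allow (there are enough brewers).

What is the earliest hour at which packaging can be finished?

Nothing blocks mashing, so it runs from hour 0 to hour 8.
The boil cannot begin until mashing (finishes hour 8). It runs from hour 8 to 8 + 2 = hour 10.
Chilling has to wait for the boil (finishes hour 10); mashing (finishes hour 8). The latest of these is hour 10, so chilling runs hour 10 to 10 + 2 = hour 12.
After chilling (finishes hour 12), packaging can start at hour 12 and finishes at hour 17.

17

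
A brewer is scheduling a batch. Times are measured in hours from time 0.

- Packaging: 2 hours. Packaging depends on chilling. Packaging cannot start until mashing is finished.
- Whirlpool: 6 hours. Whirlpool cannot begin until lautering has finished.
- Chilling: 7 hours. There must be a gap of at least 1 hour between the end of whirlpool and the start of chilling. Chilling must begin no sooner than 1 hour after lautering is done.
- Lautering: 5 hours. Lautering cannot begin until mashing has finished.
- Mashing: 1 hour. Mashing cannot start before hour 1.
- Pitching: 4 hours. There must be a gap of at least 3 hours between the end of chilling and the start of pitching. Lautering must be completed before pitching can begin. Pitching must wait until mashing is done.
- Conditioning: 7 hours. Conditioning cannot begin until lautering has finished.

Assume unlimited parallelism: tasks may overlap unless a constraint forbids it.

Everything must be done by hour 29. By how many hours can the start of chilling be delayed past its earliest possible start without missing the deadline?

Mashing cannot begin until its own release at hour 1. It runs from hour 1 to 1 + 1 = hour 2.
Lautering waits on mashing (finishes hour 2), so it starts at hour 2 and finishes at 2 + 5 = hour 7.
Whirlpool waits on lautering (finishes hour 7), so it starts at hour 7 and finishes at 7 + 6 = hour 13.
Chilling needs all of whirlpool (finishes hour 13, plus 1-hour gap → hour 14); lautering (finishes hour 7, plus 1-hour gap → hour 8). That puts its earliest start at hour 14; it finishes at 14 + 7 = hour 21.

Working backward from the deadline:
Nothing follows pitching; the deadline of hour 29 is its only limit. It must start by 29 − 4 = hour 25.
Nothing follows packaging; the deadline of hour 29 is its only limit. It must start by 29 − 2 = hour 27.
Chilling has several dependents: pitching (must start by hour 25, minus 3-hour gap → hour 22); packaging (must start by hour 27). The earliest of those limits is hour 22, so chilling must start by 22 − 7 = hour 15.
So chilling can start as early as hour 14 and as late as hour 15, giving 15 − 14 = 1 hour of slack.

1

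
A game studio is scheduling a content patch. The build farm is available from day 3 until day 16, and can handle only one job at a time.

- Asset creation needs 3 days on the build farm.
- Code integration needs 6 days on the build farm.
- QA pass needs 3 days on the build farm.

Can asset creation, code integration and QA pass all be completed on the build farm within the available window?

Yes

The build farm window is 16 − 3 = 13 days.
Running back to back, the jobs need 3 + 6 + 3 = 12 days on the build farm.
Since 12 ≤ 13, they fit within the window.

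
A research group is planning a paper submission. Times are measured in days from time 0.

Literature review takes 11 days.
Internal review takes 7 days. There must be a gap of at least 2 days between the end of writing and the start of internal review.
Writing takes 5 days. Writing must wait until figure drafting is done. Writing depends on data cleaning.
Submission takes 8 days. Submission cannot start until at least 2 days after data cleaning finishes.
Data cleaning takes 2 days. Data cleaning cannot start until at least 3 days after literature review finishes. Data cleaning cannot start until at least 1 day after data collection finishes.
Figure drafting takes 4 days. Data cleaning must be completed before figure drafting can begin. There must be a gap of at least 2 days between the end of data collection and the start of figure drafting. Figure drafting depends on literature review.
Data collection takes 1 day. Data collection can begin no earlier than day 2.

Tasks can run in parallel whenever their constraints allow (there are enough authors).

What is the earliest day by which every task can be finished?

34

After its own release at day 2, data collection can start at day 2 and finishes at day 3.
Nothing blocks literature review, so it runs from day 0 to day 11.
Data cleaning needs all of literature review (finishes day 11, plus 3-day gap → day 14); data collection (finishes day 3, plus 1-day gap → day 4). That puts its earliest start at day 14; it finishes at 14 + 2 = day 16.
After data cleaning (finishes day 16, plus 2-day gap → day 18), submission can start at day 18 and finishes at day 26.
Figure drafting has to wait for data cleaning (finishes day 16); data collection (finishes day 3, plus 2-day gap → day 5); literature review (finishes day 11). The latest of these is day 16, so figure drafting runs day 16 to 16 + 4 = day 20.
Writing has to wait for figure drafting (finishes day 20); data cleaning (finishes day 16). The latest of these is day 20, so writing runs day 20 to 20 + 5 = day 25.
Internal review waits on writing (finishes day 25, plus 2-day gap → day 27), so it starts at day 27 and finishes at 27 + 7 = day 34.
All tasks are finished once the last one completes. Finish times: Literature review at 11, Data collection at 3, Data cleaning at 16, Figure drafting at 20, Writing at 25, Internal review at 34, Submission at 26. The latest is day 34.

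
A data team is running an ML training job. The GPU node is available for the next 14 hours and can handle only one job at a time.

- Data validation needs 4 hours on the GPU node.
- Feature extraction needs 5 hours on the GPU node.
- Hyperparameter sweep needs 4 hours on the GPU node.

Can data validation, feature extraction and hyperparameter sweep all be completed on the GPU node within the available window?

Yes

Running back to back, the jobs need 4 + 5 + 4 = 13 hours on the GPU node.
Since 13 ≤ 14, they fit within the window.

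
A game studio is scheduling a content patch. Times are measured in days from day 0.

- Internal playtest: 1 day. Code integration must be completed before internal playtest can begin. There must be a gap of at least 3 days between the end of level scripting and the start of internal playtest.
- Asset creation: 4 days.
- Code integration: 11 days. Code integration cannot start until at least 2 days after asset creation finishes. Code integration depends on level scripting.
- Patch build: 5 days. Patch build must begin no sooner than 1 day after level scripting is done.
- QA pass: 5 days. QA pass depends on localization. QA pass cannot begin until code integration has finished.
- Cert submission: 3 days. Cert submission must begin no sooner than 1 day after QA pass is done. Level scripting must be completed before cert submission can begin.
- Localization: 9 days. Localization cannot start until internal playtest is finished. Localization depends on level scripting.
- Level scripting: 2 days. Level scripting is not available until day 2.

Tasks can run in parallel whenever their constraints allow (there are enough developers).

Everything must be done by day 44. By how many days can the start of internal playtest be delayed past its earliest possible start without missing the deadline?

Level scripting cannot begin until its own release at day 2. It runs from day 2 to 2 + 2 = day 4.
Asset creation has no prerequisites, so it starts at day 0 and finishes at day 4.
Code integration has to wait for asset creation (finishes day 4, plus 2-day gap → day 6); level scripting (finishes day 4). The latest of these is day 6, so code integration runs day 6 to 6 + 11 = day 17.
Internal playtest needs all of code integration (finishes day 17); level scripting (finishes day 4, plus 3-day gap → day 7). That puts its earliest start at day 17; it finishes at 17 + 1 = day 18.

Working backward from the deadline:
Cert submission must finish by day 44; it takes 3 days, so it must start by 44 − 3 = day 41.
QA pass feeds into cert submission (must start by day 41, minus 1-day gap → day 40); so QA pass must finish by day 40 and therefore start by day 35.
Localization must finish before QA pass (must start by day 35). With a 9-day duration, localization must start by 35 − 9 = day 26.
Internal playtest must finish before localization (must start by day 26). With a 1-day duration, internal playtest must start by 26 − 1 = day 25.
So internal playtest can start as early as day 17 and as late as day 25, giving 25 − 17 = 8 days of slack.

8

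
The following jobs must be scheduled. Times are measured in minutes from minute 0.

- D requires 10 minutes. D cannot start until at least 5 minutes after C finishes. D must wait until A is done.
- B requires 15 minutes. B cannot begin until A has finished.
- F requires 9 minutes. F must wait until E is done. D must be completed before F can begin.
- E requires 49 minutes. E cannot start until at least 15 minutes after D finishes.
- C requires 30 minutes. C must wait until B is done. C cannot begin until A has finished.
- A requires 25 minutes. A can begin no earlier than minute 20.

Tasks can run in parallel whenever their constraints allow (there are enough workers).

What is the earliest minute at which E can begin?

120

A cannot begin until its own release at minute 20. It runs from minute 20 to 20 + 25 = minute 45.
B waits on A (finishes minute 45), so it starts at minute 45 and finishes at 45 + 15 = minute 60.
C has to wait for B (finishes minute 60); A (finishes minute 45). The latest of these is minute 60, so C runs minute 60 to 60 + 30 = minute 90.
D needs all of C (finishes minute 90, plus 5-minute gap → minute 95); A (finishes minute 45). That puts its earliest start at minute 95; it finishes at 95 + 10 = minute 105.
E waits on D (finishes minute 105, plus 15-minute gap → minute 120), so the earliest it can start is minute 120.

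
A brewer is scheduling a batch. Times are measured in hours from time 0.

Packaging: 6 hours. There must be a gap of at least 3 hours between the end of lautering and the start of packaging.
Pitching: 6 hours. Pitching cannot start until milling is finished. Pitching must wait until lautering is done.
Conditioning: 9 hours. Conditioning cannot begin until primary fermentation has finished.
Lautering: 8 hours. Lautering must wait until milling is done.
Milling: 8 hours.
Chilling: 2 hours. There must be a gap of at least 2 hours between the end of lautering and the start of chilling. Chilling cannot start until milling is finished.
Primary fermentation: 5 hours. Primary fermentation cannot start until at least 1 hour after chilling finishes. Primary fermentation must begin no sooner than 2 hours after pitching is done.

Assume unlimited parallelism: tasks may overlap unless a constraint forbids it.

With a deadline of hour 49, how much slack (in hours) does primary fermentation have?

Milling has no prerequisites, so it starts at hour 0 and finishes at hour 8.
Lautering waits on milling (finishes hour 8), so it starts at hour 8 and finishes at 8 + 8 = hour 16.
Pitching needs all of milling (finishes hour 8); lautering (finishes hour 16). That puts its earliest start at hour 16; it finishes at 16 + 6 = hour 22.
Chilling needs all of lautering (finishes hour 16, plus 2-hour gap → hour 18); milling (finishes hour 8). That puts its earliest start at hour 18; it finishes at 18 + 2 = hour 20.
Primary fermentation needs all of chilling (finishes hour 20, plus 1-hour gap → hour 21); pitching (finishes hour 22, plus 2-hour gap → hour 24). That puts its earliest start at hour 24; it finishes at 24 + 5 = hour 29.

Working backward from the deadline:
Conditioning has no dependents, so it just needs to finish by hour 49. Starting by 49 − 9 = hour 40 achieves that.
Since conditioning (must start by hour 40) depends on it, primary fermentation must finish by hour 40. Backing off its 5-hour duration gives a latest start of hour 35.
So primary fermentation can start as early as hour 24 and as late as hour 35, giving 35 − 24 = 11 hours of slack.

11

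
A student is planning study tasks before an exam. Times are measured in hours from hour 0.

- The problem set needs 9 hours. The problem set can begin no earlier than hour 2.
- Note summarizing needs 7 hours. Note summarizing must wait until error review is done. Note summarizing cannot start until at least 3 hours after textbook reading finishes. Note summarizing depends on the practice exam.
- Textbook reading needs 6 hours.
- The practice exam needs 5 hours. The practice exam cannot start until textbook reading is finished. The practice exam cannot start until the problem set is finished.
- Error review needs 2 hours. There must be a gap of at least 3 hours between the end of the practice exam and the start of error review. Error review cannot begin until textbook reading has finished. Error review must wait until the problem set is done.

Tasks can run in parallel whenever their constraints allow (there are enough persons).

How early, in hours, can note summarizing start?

21

The problem set cannot begin until its own release at hour 2. It runs from hour 2 to 2 + 9 = hour 11.
Textbook reading can start immediately at hour 0; it finishes at hour 6.
The practice exam has to wait for textbook reading (finishes hour 6); the problem set (finishes hour 11). The latest of these is hour 11, so the practice exam runs hour 11 to 11 + 5 = hour 16.
For error review: the practice exam (finishes hour 16, plus 3-hour gap → hour 19); textbook reading (finishes hour 6); the problem set (finishes hour 11). Taking the maximum gives a start of hour 19, and it finishes at 19 + 2 = hour 21.
Note summarizing waits on error review (finishes hour 21); textbook reading (finishes hour 6, plus 3-hour gap → hour 9); the practice exam (finishes hour 16). The latest of these is hour 21, which is the earliest note summarizing can start.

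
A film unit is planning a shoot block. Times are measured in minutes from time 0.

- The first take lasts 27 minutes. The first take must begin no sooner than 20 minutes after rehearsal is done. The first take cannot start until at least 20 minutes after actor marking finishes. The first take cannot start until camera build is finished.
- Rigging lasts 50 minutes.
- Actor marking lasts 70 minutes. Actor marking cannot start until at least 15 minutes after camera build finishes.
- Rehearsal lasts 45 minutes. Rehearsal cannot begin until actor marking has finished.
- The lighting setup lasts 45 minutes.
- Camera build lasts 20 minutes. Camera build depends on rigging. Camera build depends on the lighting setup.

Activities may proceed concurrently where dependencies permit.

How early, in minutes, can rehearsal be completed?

200

Nothing blocks the lighting setup, so it runs from minute 0 to minute 45.
Nothing blocks rigging, so it runs from minute 0 to minute 50.
Camera build needs all of rigging (finishes minute 50); the lighting setup (finishes minute 45). That puts its earliest start at minute 50; it finishes at 50 + 20 = minute 70.
After camera build (finishes minute 70, plus 15-minute gap → minute 85), actor marking can start at minute 85 and finishes at minute 155.
Rehearsal waits on actor marking (finishes minute 155), so it starts at minute 155 and finishes at 155 + 45 = minute 200.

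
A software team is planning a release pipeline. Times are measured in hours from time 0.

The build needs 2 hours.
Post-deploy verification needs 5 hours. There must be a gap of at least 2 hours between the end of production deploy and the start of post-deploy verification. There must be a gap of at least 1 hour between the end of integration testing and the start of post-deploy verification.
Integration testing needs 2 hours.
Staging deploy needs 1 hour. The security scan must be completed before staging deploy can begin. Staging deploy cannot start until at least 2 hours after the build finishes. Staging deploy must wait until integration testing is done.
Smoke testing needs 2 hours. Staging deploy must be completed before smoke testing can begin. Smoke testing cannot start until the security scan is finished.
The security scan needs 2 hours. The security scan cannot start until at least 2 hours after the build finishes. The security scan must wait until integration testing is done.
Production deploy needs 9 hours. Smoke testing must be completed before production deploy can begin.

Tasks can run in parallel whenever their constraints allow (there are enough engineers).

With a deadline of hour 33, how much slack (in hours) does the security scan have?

Integration testing has no prerequisites, so it starts at hour 0 and finishes at hour 2.
The build can start immediately at hour 0; it finishes at hour 2.
The security scan needs all of the build (finishes hour 2, plus 2-hour gap → hour 4); integration testing (finishes hour 2). That puts its earliest start at hour 4; it finishes at 4 + 2 = hour 6.

Working backward from the deadline:
Post-deploy verification must finish by hour 33; it takes 5 hours, so it must start by 33 − 5 = hour 28.
Since post-deploy verification (must start by hour 28, minus 2-hour gap → hour 26) depends on it, production deploy must finish by hour 26. Backing off its 9-hour duration gives a latest start of hour 17.
Since production deploy (must start by hour 17) depends on it, smoke testing must finish by hour 17. Backing off its 2-hour duration gives a latest start of hour 15.
Staging deploy feeds into smoke testing (must start by hour 15); so staging deploy must finish by hour 15 and therefore start by hour 14.
The security scan must finish in time for staging deploy (must start by hour 14); smoke testing (must start by hour 15). The tightest is hour 14, so the security scan must start by 14 − 2 = hour 12.
So the security scan can start as early as hour 4 and as late as hour 12, giving 12 − 4 = 8 hours of slack.

8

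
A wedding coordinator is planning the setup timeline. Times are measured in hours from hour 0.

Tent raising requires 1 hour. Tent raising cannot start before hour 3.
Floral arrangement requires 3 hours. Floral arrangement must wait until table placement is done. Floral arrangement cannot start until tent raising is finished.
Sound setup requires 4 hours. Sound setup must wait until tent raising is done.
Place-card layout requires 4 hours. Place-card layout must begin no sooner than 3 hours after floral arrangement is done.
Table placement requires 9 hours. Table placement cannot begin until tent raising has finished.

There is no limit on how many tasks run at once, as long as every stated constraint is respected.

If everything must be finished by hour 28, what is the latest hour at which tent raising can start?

Place-card layout has no dependents, so it just needs to finish by hour 28. Starting by 28 − 4 = hour 24 achieves that.
Floral arrangement has to be done before place-card layout (must start by hour 24, minus 3-hour gap → hour 21). That means finishing by hour 21, i.e. starting by 21 − 3 = hour 18.
Table placement has to be done before floral arrangement (must start by hour 18). That means finishing by hour 18, i.e. starting by 18 − 9 = hour 9.
Sound setup must finish by hour 28; it takes 4 hours, so it must start by 28 − 4 = hour 24.
Tent raising must finish in time for table placement (must start by hour 9); floral arrangement (must start by hour 18); sound setup (must start by hour 24). The tightest is hour 9, so tent raising must start by 9 − 1 = hour 8.

8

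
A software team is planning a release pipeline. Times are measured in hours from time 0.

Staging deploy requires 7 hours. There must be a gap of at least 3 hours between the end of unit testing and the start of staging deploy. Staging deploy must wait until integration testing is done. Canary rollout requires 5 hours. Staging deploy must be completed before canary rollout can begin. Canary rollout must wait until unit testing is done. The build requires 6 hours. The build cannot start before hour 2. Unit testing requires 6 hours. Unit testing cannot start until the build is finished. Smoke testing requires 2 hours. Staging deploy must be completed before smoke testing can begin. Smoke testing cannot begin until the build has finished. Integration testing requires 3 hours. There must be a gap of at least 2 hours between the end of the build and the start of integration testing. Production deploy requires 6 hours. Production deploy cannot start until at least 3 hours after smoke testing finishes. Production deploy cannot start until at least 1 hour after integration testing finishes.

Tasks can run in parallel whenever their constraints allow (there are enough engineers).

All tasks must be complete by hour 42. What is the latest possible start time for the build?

Production deploy has no dependents, so it just needs to finish by hour 42. Starting by 42 − 6 = hour 36 achieves that.
Smoke testing must finish before production deploy (must start by hour 36, minus 3-hour gap → hour 33). With a 2-hour duration, smoke testing must start by 33 − 2 = hour 31.
To finish by hour 42, canary rollout (duration 5) must start no later than hour 37.
Staging deploy has several dependents: smoke testing (must start by hour 31); canary rollout (must start by hour 37). The earliest of those limits is hour 31, so staging deploy must start by 31 − 7 = hour 24.
Unit testing must finish in time for staging deploy (must start by hour 24, minus 3-hour gap → hour 21); canary rollout (must start by hour 37). The tightest is hour 21, so unit testing must start by 21 − 6 = hour 15.
For integration testing: staging deploy (must start by hour 24); production deploy (must start by hour 36, minus 1-hour gap → hour 35). The most restrictive is hour 24; with a 3-hour duration, integration testing must start by hour 21.
The build feeds unit testing (must start by hour 15); integration testing (must start by hour 21, minus 2-hour gap → hour 19); smoke testing (must start by hour 31). Taking the minimum, the build must finish by hour 15 and start by 15 − 6 = hour 9.

9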